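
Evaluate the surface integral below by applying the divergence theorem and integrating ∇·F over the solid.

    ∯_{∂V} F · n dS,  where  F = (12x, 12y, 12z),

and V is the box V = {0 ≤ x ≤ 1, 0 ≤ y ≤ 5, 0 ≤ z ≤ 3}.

By the divergence theorem,

    ∯_{∂V} F · n dS = ∭_V (∇ · F) dV.

Compute the divergence:
    ∇ · F = ∂F_x/∂x + ∂F_y/∂y + ∂F_z/∂z = 12 + 12 + 12 = 36.

V is a rectangular box, so dV = dx dy dz with 0 ≤ x ≤ 1, 0 ≤ y ≤ 5, 0 ≤ z ≤ 3.

Integrate (36) over V as an iterated integral:

    ∭_V (∇·F) dV = ∫_0^{1} ∫_0^{5} ∫_0^{3} (36) dz dy dx.

Inner (z from 0 to 3): 108.
Middle (y from 0 to 5): 540.
Outer (x from 0 to 1): 540.

Therefore ∯_{∂V} F · n dS = 540.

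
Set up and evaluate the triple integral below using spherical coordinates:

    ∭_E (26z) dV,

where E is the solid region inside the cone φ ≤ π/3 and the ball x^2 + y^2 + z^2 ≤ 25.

In spherical coordinates, x = ρ sin(φ) cos(θ), y = ρ sin(φ) sin(θ), z = ρ cos(φ), and dV = ρ^2 sin(φ) dρ dφ dθ.

The integrand becomes 26ρ cos(φ), so

    ∭_E (26z) dV = ∫_{0}^{2π} ∫_{0}^{π/3} ∫_{0}^{5} (26ρ cos(φ)) · ρ^2 sin(φ) dρ dφ dθ.

Inner (ρ): 8125sin(2φ)/4.
Middle (φ): 24375/16.
Outer (θ): 24375π/8.

Therefore the triple integral equals 24375π/8.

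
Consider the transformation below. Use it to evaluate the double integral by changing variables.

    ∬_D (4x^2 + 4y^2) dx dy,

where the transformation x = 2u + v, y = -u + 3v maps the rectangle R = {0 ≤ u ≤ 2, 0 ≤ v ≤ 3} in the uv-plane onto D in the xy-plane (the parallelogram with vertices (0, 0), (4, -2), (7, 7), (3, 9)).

Compute the Jacobian determinant of (x, y) with respect to (u, v):

    ∂(x,y)/∂(u,v) = | 2  1 | = (2)(3) - (1)(-1) = 7.
                   | -1  3 |

Its absolute value is |J| = 7 (the area scaling factor).

Substituting x = 2u + v, y = -u + 3v into the integrand,

    4x^2 + 4y^2 → 20u^2 - 8u v + 40v^2,

so the integral becomes

    ∬_R (20u^2 - 8u v + 40v^2) · |J| du dv = ∫_0^2 ∫_0^3 (140u^2 - 56u v + 280v^2) dv du.

Inner (v): 420u^2 - 252u + 2520.
Outer (u): 5656.

Therefore ∬_D (4x^2 + 4y^2) dx dy = 5656.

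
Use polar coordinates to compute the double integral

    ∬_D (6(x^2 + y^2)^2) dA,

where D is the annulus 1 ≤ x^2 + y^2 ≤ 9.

The region D is 1 ≤ r ≤ 3, 0 ≤ θ ≤ 2π in polar coordinates, where x = r cos(θ), y = r sin(θ), and dA = r dr dθ.

Under the substitution, the integrand becomes 6r^4, so

    ∬_D (6(x^2 + y^2)^2) dA = ∫_{0}^{2π} ∫_{1}^{3} (6r^4) · r dr dθ.

Inner integral (in r): ∫_{1}^{3} (6r^4) · r dr = 728.

Outer integral (in θ): ∫_{0}^{2π} (728) dθ = 1456π.

Therefore ∬_D (6(x^2 + y^2)^2) dA = 1456π.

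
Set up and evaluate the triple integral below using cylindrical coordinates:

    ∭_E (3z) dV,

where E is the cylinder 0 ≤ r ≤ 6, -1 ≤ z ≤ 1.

In cylindrical coordinates, x = r cos(θ), y = r sin(θ), z = z, and dV = r dr dθ dz.

The integrand becomes 3z, so

    ∭_E (3z) dV = ∫_{0}^{2π} ∫_{0}^{6} ∫_{-1}^{1} (3z) · r dz dr dθ.

Inner (z): 0.
Middle (r from 0 to 6): 0.
Outer (θ): 0.

Therefore the triple integral equals 0.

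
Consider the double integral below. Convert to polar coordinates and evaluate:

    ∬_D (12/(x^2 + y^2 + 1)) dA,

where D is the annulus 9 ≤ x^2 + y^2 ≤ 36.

The region D is 3 ≤ r ≤ 6, 0 ≤ θ ≤ 2π in polar coordinates, where x = r cos(θ), y = r sin(θ), and dA = r dr dθ.

Under the substitution, the integrand becomes 12/(r^2 + 1), so

    ∬_D (12/(x^2 + y^2 + 1)) dA = ∫_{0}^{2π} ∫_{3}^{6} (12/(r^2 + 1)) · r dr dθ.

Inner integral (in r): ∫_{3}^{6} (12/(r^2 + 1)) · r dr = log(2565726409/1000000).

Outer integral (in θ): ∫_{0}^{2π} (log(2565726409/1000000)) dθ = log((2565726409/1000000)^(2π)).

Therefore ∬_D (12/(x^2 + y^2 + 1)) dA = log((2565726409/1000000)^(2π)).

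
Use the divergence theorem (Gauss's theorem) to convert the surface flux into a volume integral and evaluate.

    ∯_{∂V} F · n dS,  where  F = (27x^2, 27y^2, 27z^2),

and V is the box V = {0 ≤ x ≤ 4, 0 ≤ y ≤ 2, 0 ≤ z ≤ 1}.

By the divergence theorem,

    ∯_{∂V} F · n dS = ∭_V (∇ · F) dV.

Compute the divergence:
    ∇ · F = ∂F_x/∂x + ∂F_y/∂y + ∂F_z/∂z = 54x + 54y + 54z.

V is a rectangular box, so dV = dx dy dz with 0 ≤ x ≤ 4, 0 ≤ y ≤ 2, 0 ≤ z ≤ 1.

Integrate (54x + 54y + 54z) over V as an iterated integral:

    ∭_V (∇·F) dV = ∫_0^{4} ∫_0^{2} ∫_0^{1} (54x + 54y + 54z) dz dy dx.

Inner (z from 0 to 1): 54x + 54y + 27.
Middle (y from 0 to 2): 108x + 162.
Outer (x from 0 to 4): 1512.

Therefore ∯_{∂V} F · n dS = 1512.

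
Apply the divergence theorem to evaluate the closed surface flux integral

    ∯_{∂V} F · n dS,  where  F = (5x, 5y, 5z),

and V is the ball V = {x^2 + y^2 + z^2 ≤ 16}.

By the divergence theorem,

    ∯_{∂V} F · n dS = ∭_V (∇ · F) dV.

Compute the divergence:
    ∇ · F = ∂F_x/∂x + ∂F_y/∂y + ∂F_z/∂z = 5 + 5 + 5 = 15.

In spherical coordinates, x = ρ sin(φ) cos(θ), y = ρ sin(φ) sin(θ), z = ρ cos(φ), dV = ρ^2 sin(φ) dρ dφ dθ, with 0 ≤ ρ ≤ 4, 0 ≤ φ ≤ π, 0 ≤ θ ≤ 2π.

The integrand, after substitution and multiplying by the volume element, becomes (15) · ρ^2 sin(φ), so

    ∭_V (∇·F) dV = ∫_0^{2π} ∫_0^{π} ∫_0^{4} (15) · ρ^2 sin(φ) dρ dφ dθ.

Inner (ρ from 0 to 4): 320sin(φ).
Middle (φ from 0 to π): 640.
Outer (θ from 0 to 2π): 1280π.

Therefore ∯_{∂V} F · n dS = 1280π.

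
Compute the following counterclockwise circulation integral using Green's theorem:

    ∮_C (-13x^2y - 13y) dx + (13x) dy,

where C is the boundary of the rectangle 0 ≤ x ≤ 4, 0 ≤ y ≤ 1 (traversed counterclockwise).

Green's theorem converts the closed line integral into a double integral over the enclosed region D:

    ∮_C P dx + Q dy = ∬_D (∂Q/∂x - ∂P/∂y) dA.

Here P = -13x^2y - 13y, Q = 13x, so

    ∂Q/∂x = 13,    ∂P/∂y = -13x^2 - 13,
    ∂Q/∂x - ∂P/∂y = 13x^2 + 26.

D is the region 0 ≤ x ≤ 4, 0 ≤ y ≤ 1. Evaluating the double integral:

    ∬_D (13x^2 + 26) dA = ∫_0^{4} ∫_0^{1} (13x^2 + 26) dy dx.

Inner (y from 0 to 1): 13x^2 + 26.
Outer (x from 0 to 4): 1144/3.

Therefore ∮_C P dx + Q dy = 1144/3.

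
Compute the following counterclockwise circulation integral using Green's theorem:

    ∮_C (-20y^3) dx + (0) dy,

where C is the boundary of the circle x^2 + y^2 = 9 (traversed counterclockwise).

Green's theorem converts the closed line integral into a double integral over the enclosed region D:

    ∮_C P dx + Q dy = ∬_D (∂Q/∂x - ∂P/∂y) dA.

Here P = -20y^3, Q = 0, so

    ∂Q/∂x = 0,    ∂P/∂y = -60y^2,
    ∂Q/∂x - ∂P/∂y = 60y^2.

D is the region x^2 + y^2 ≤ 9. Evaluating the double integral:

In polar coordinates (x = r cos θ, y = r sin θ, dA = r dr dθ) the integrand becomes 60r^2sin(θ)^2, so

    ∬_D (60y^2) dA = ∫_0^{2π} ∫_0^{3} (60r^2sin(θ)^2) · r dr dθ.

Inner (r from 0 to 3): 1215sin(θ)^2.
Outer (θ from 0 to 2π): 1215π.

Therefore ∮_C P dx + Q dy = 1215π.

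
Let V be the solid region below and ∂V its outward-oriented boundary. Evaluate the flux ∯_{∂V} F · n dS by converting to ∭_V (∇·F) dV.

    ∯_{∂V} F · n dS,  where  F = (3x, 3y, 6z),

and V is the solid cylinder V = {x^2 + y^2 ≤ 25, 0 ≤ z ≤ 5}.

By the divergence theorem,

    ∯_{∂V} F · n dS = ∭_V (∇ · F) dV.

Compute the divergence:
    ∇ · F = ∂F_x/∂x + ∂F_y/∂y + ∂F_z/∂z = 3 + 3 + 6 = 12.

In cylindrical coordinates, x = r cos(θ), y = r sin(θ), z = z, dV = r dr dθ dz, with 0 ≤ r ≤ 5, 0 ≤ θ ≤ 2π, 0 ≤ z ≤ 5.

The integrand, after substitution and multiplying by the volume element, becomes (12) · r, so

    ∭_V (∇·F) dV = ∫_0^{2π} ∫_0^{5} ∫_0^{5} (12) · r dz dr dθ.

Inner (z from 0 to 5): 60r.
Middle (r from 0 to 5): 750.
Outer (θ from 0 to 2π): 1500π.

Therefore ∯_{∂V} F · n dS = 1500π.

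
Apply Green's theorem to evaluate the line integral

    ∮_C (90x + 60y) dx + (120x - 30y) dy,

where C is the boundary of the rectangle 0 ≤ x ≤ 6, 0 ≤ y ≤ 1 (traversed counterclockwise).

Green's theorem converts the closed line integral into a double integral over the enclosed region D:

    ∮_C P dx + Q dy = ∬_D (∂Q/∂x - ∂P/∂y) dA.

Here P = 90x + 60y, Q = 120x - 30y, so

    ∂Q/∂x = 120,    ∂P/∂y = 60,
    ∂Q/∂x - ∂P/∂y = 60.

D is the region 0 ≤ x ≤ 6, 0 ≤ y ≤ 1. Evaluating the double integral:

    ∬_D (60) dA = ∫_0^{6} ∫_0^{1} (60) dy dx.

Inner (y from 0 to 1): 60.
Outer (x from 0 to 6): 360.

Therefore ∮_C P dx + Q dy = 360.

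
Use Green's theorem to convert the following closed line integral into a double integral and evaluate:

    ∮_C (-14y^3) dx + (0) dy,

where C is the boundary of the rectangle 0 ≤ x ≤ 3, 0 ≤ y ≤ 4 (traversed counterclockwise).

Green's theorem converts the closed line integral into a double integral over the enclosed region D:

    ∮_C P dx + Q dy = ∬_D (∂Q/∂x - ∂P/∂y) dA.

Here P = -14y^3, Q = 0, so

    ∂Q/∂x = 0,    ∂P/∂y = -42y^2,
    ∂Q/∂x - ∂P/∂y = 42y^2.

D is the region 0 ≤ x ≤ 3, 0 ≤ y ≤ 4. Evaluating the double integral:

    ∬_D (42y^2) dA = ∫_0^{3} ∫_0^{4} (42y^2) dy dx.

Inner (y from 0 to 4): 896.
Outer (x from 0 to 3): 2688.

Therefore ∮_C P dx + Q dy = 2688.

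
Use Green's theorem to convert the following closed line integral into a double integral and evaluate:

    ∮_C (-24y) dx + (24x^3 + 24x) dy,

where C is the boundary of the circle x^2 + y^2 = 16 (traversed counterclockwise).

Green's theorem converts the closed line integral into a double integral over the enclosed region D:

    ∮_C P dx + Q dy = ∬_D (∂Q/∂x - ∂P/∂y) dA.

Here P = -24y, Q = 24x^3 + 24x, so

    ∂Q/∂x = 72x^2 + 24,    ∂P/∂y = -24,
    ∂Q/∂x - ∂P/∂y = 72x^2 + 48.

D is the region x^2 + y^2 ≤ 16. Evaluating the double integral:

In polar coordinates (x = r cos θ, y = r sin θ, dA = r dr dθ) the integrand becomes 72r^2cos(θ)^2 + 48, so

    ∬_D (72x^2 + 48) dA = ∫_0^{2π} ∫_0^{4} (72r^2cos(θ)^2 + 48) · r dr dθ.

Inner (r from 0 to 4): 4608cos(θ)^2 + 384.
Outer (θ from 0 to 2π): 5376π.

Therefore ∮_C P dx + Q dy = 5376π.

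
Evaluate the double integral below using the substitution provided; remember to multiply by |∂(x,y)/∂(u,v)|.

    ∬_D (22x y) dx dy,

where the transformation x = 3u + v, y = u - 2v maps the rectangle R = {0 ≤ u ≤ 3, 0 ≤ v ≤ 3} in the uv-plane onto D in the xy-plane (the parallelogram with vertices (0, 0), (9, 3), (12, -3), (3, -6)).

Compute the Jacobian determinant of (x, y) with respect to (u, v):

    ∂(x,y)/∂(u,v) = | 3  1 | = (3)(-2) - (1)(1) = -7.
                   | 1  -2 |

Its absolute value is |J| = 7 (the area scaling factor).

Substituting x = 3u + v, y = u - 2v into the integrand,

    22x y → 66u^2 - 110u v - 44v^2,

so the integral becomes

    ∬_R (66u^2 - 110u v - 44v^2) · |J| du dv = ∫_0^3 ∫_0^3 (462u^2 - 770u v - 308v^2) dv du.

Inner (v): 1386u^2 - 3465u - 2772.
Outer (u): -22869/2.

Therefore ∬_D (22x y) dx dy = -22869/2.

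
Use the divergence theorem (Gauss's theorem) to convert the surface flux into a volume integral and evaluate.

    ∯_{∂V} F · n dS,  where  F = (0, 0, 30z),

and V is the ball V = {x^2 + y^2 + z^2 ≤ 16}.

By the divergence theorem,

    ∯_{∂V} F · n dS = ∭_V (∇ · F) dV.

Compute the divergence:
    ∇ · F = ∂F_x/∂x + ∂F_y/∂y + ∂F_z/∂z = 0 + 0 + 30 = 30.

In spherical coordinates, x = ρ sin(φ) cos(θ), y = ρ sin(φ) sin(θ), z = ρ cos(φ), dV = ρ^2 sin(φ) dρ dφ dθ, with 0 ≤ ρ ≤ 4, 0 ≤ φ ≤ π, 0 ≤ θ ≤ 2π.

The integrand, after substitution and multiplying by the volume element, becomes (30) · ρ^2 sin(φ), so

    ∭_V (∇·F) dV = ∫_0^{2π} ∫_0^{π} ∫_0^{4} (30) · ρ^2 sin(φ) dρ dφ dθ.

Inner (ρ from 0 to 4): 640sin(φ).
Middle (φ from 0 to π): 1280.
Outer (θ from 0 to 2π): 2560π.

Therefore ∯_{∂V} F · n dS = 2560π.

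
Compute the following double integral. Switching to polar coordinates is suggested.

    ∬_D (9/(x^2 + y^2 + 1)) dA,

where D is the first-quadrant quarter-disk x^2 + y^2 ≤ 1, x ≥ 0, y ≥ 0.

The region D is 0 ≤ r ≤ 1, 0 ≤ θ ≤ π/2 in polar coordinates, where x = r cos(θ), y = r sin(θ), and dA = r dr dθ.

Under the substitution, the integrand becomes 9/(r^2 + 1), so

    ∬_D (9/(x^2 + y^2 + 1)) dA = ∫_{0}^{π/2} ∫_{0}^{1} (9/(r^2 + 1)) · r dr dθ.

Inner integral (in r): ∫_{0}^{1} (9/(r^2 + 1)) · r dr = 9log(2)/2.

Outer integral (in θ): ∫_{0}^{π/2} (9log(2)/2) dθ = 9π log(2)/4.

Therefore ∬_D (9/(x^2 + y^2 + 1)) dA = 9π log(2)/4.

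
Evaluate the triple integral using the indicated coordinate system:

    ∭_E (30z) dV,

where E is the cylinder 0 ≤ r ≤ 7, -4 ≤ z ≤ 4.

In cylindrical coordinates, x = r cos(θ), y = r sin(θ), z = z, and dV = r dr dθ dz.

The integrand becomes 30z, so

    ∭_E (30z) dV = ∫_{0}^{2π} ∫_{0}^{7} ∫_{-4}^{4} (30z) · r dz dr dθ.

Inner (z): 0.
Middle (r from 0 to 7): 0.
Outer (θ): 0.

Therefore the triple integral equals 0.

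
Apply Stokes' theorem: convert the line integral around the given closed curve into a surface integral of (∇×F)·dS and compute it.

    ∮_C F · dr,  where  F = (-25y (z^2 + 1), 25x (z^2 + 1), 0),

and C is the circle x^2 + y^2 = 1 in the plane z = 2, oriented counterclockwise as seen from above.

Let S be the flat disk x^2 + y^2 ≤ 1 in the plane z = 2, with upward unit normal n̂ = ẑ. By Stokes' theorem,

    ∮_C F · dr = ∬_S (∇ × F) · n̂ dS = ∬_D (curl F)_z dA,

where D is the disk x^2 + y^2 ≤ 1.

Compute the curl of F = (-25y (z^2 + 1), 25x (z^2 + 1), 0):
    (∇ × F)_x = ∂F_z/∂y - ∂F_y/∂z = -50x z,
    (∇ × F)_y = ∂F_x/∂z - ∂F_z/∂x = -50y z,
    (∇ × F)_z = ∂F_y/∂x - ∂F_x/∂y = 50z^2 + 50.

On z = 2, (curl F)_z = 250.

Convert to polar (x = r cos θ, y = r sin θ, dA = r dr dθ); the integrand becomes 250, so

    ∬_D (curl F)_z dA = ∫_0^{2π} ∫_0^{1} (250) · r dr dθ.

Inner (r from 0 to 1): 125.
Outer (θ from 0 to 2π): 250π.

Therefore ∮_C F · dr = 250π.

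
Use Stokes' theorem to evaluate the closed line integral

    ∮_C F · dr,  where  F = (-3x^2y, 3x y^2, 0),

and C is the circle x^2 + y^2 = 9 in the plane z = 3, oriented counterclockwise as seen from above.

Let S be the flat disk x^2 + y^2 ≤ 9 in the plane z = 3, with upward unit normal n̂ = ẑ. By Stokes' theorem,

    ∮_C F · dr = ∬_S (∇ × F) · n̂ dS = ∬_D (curl F)_z dA,

where D is the disk x^2 + y^2 ≤ 9.

Compute the curl of F = (-3x^2y, 3x y^2, 0):
    (∇ × F)_x = ∂F_z/∂y - ∂F_y/∂z = 0,
    (∇ × F)_y = ∂F_x/∂z - ∂F_z/∂x = 0,
    (∇ × F)_z = ∂F_y/∂x - ∂F_x/∂y = 3x^2 + 3y^2.

On z = 3, (curl F)_z = 3x^2 + 3y^2.

Convert to polar (x = r cos θ, y = r sin θ, dA = r dr dθ); the integrand becomes 3r^2, so

    ∬_D (curl F)_z dA = ∫_0^{2π} ∫_0^{3} (3r^2) · r dr dθ.

Inner (r from 0 to 3): 243/4.
Outer (θ from 0 to 2π): 243π/2.

Therefore ∮_C F · dr = 243π/2.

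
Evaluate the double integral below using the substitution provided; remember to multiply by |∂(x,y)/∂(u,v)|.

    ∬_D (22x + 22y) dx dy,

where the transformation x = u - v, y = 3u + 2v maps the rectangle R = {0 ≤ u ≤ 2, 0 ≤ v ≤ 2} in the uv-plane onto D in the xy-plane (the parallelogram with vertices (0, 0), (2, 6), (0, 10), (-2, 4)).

Compute the Jacobian determinant of (x, y) with respect to (u, v):

    ∂(x,y)/∂(u,v) = | 1  -1 | = (1)(2) - (-1)(3) = 5.
                   | 3  2 |

Its absolute value is |J| = 5 (the area scaling factor).

Substituting x = u - v, y = 3u + 2v into the integrand,

    22x + 22y → 88u + 22v,

so the integral becomes

    ∬_R (88u + 22v) · |J| du dv = ∫_0^2 ∫_0^2 (440u + 110v) dv du.

Inner (v): 880u + 220.
Outer (u): 2200.

Therefore ∬_D (22x + 22y) dx dy = 2200.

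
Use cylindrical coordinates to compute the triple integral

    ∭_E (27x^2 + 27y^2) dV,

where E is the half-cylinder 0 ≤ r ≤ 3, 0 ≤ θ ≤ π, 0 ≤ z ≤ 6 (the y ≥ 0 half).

In cylindrical coordinates, x = r cos(θ), y = r sin(θ), z = z, and dV = r dr dθ dz.

The integrand becomes 27r^2, so

    ∭_E (27x^2 + 27y^2) dV = ∫_{0}^{π} ∫_{0}^{3} ∫_{0}^{6} (27r^2) · r dz dr dθ.

Inner (z): 162r^3.
Middle (r from 0 to 3): 6561/2.
Outer (θ): 6561π/2.

Therefore the triple integral equals 6561π/2.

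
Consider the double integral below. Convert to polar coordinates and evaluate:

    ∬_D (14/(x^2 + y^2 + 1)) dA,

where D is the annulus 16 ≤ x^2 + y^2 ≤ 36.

The region D is 4 ≤ r ≤ 6, 0 ≤ θ ≤ 2π in polar coordinates, where x = r cos(θ), y = r sin(θ), and dA = r dr dθ.

Under the substitution, the integrand becomes 14/(r^2 + 1), so

    ∬_D (14/(x^2 + y^2 + 1)) dA = ∫_{0}^{2π} ∫_{4}^{6} (14/(r^2 + 1)) · r dr dθ.

Inner integral (in r): ∫_{4}^{6} (14/(r^2 + 1)) · r dr = log(94931877133/410338673).

Outer integral (in θ): ∫_{0}^{2π} (log(94931877133/410338673)) dθ = log((94931877133/410338673)^(2π)).

Therefore ∬_D (14/(x^2 + y^2 + 1)) dA = log((94931877133/410338673)^(2π)).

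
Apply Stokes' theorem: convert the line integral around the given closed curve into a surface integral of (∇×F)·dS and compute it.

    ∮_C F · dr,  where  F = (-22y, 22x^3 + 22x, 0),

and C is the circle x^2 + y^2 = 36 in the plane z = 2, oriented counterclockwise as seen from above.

Let S be the flat disk x^2 + y^2 ≤ 36 in the plane z = 2, with upward unit normal n̂ = ẑ. By Stokes' theorem,

    ∮_C F · dr = ∬_S (∇ × F) · n̂ dS = ∬_D (curl F)_z dA,

where D is the disk x^2 + y^2 ≤ 36.

Compute the curl of F = (-22y, 22x^3 + 22x, 0):
    (∇ × F)_x = ∂F_z/∂y - ∂F_y/∂z = 0,
    (∇ × F)_y = ∂F_x/∂z - ∂F_z/∂x = 0,
    (∇ × F)_z = ∂F_y/∂x - ∂F_x/∂y = 66x^2 + 44.

On z = 2, (curl F)_z = 66x^2 + 44.

Convert to polar (x = r cos θ, y = r sin θ, dA = r dr dθ); the integrand becomes 66r^2cos(θ)^2 + 44, so

    ∬_D (curl F)_z dA = ∫_0^{2π} ∫_0^{6} (66r^2cos(θ)^2 + 44) · r dr dθ.

Inner (r from 0 to 6): 21384cos(θ)^2 + 792.
Outer (θ from 0 to 2π): 22968π.

Therefore ∮_C F · dr = 22968π.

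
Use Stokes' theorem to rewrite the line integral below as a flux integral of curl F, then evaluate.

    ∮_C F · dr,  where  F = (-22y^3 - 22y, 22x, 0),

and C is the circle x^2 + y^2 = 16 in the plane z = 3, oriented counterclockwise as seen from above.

Let S be the flat disk x^2 + y^2 ≤ 16 in the plane z = 3, with upward unit normal n̂ = ẑ. By Stokes' theorem,

    ∮_C F · dr = ∬_S (∇ × F) · n̂ dS = ∬_D (curl F)_z dA,

where D is the disk x^2 + y^2 ≤ 16.

Compute the curl of F = (-22y^3 - 22y, 22x, 0):
    (∇ × F)_x = ∂F_z/∂y - ∂F_y/∂z = 0,
    (∇ × F)_y = ∂F_x/∂z - ∂F_z/∂x = 0,
    (∇ × F)_z = ∂F_y/∂x - ∂F_x/∂y = 66y^2 + 44.

On z = 3, (curl F)_z = 66y^2 + 44.

Convert to polar (x = r cos θ, y = r sin θ, dA = r dr dθ); the integrand becomes 66r^2sin(θ)^2 + 44, so

    ∬_D (curl F)_z dA = ∫_0^{2π} ∫_0^{4} (66r^2sin(θ)^2 + 44) · r dr dθ.

Inner (r from 0 to 4): 4224sin(θ)^2 + 352.
Outer (θ from 0 to 2π): 4928π.

Therefore ∮_C F · dr = 4928π.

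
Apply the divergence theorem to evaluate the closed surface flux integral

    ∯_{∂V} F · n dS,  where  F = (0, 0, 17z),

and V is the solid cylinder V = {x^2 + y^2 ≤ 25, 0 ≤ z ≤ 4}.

By the divergence theorem,

    ∯_{∂V} F · n dS = ∭_V (∇ · F) dV.

Compute the divergence:
    ∇ · F = ∂F_x/∂x + ∂F_y/∂y + ∂F_z/∂z = 0 + 0 + 17 = 17.

In cylindrical coordinates, x = r cos(θ), y = r sin(θ), z = z, dV = r dr dθ dz, with 0 ≤ r ≤ 5, 0 ≤ θ ≤ 2π, 0 ≤ z ≤ 4.

The integrand, after substitution and multiplying by the volume element, becomes (17) · r, so

    ∭_V (∇·F) dV = ∫_0^{2π} ∫_0^{5} ∫_0^{4} (17) · r dz dr dθ.

Inner (z from 0 to 4): 68r.
Middle (r from 0 to 5): 850.
Outer (θ from 0 to 2π): 1700π.

Therefore ∯_{∂V} F · n dS = 1700π.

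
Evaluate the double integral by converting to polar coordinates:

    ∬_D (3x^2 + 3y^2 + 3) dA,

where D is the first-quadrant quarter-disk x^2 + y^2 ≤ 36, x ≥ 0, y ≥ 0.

The region D is 0 ≤ r ≤ 6, 0 ≤ θ ≤ π/2 in polar coordinates, where x = r cos(θ), y = r sin(θ), and dA = r dr dθ.

Under the substitution, the integrand becomes 3r^2 + 3, so

    ∬_D (3x^2 + 3y^2 + 3) dA = ∫_{0}^{π/2} ∫_{0}^{6} (3r^2 + 3) · r dr dθ.

Inner integral (in r): ∫_{0}^{6} (3r^2 + 3) · r dr = 1026.

Outer integral (in θ): ∫_{0}^{π/2} (1026) dθ = 513π.

Therefore ∬_D (3x^2 + 3y^2 + 3) dA = 513π.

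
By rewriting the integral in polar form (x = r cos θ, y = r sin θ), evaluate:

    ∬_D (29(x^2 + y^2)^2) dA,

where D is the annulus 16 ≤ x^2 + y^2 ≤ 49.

The region D is 4 ≤ r ≤ 7, 0 ≤ θ ≤ 2π in polar coordinates, where x = r cos(θ), y = r sin(θ), and dA = r dr dθ.

Under the substitution, the integrand becomes 29r^4, so

    ∬_D (29(x^2 + y^2)^2) dA = ∫_{0}^{2π} ∫_{4}^{7} (29r^4) · r dr dθ.

Inner integral (in r): ∫_{4}^{7} (29r^4) · r dr = 1097679/2.

Outer integral (in θ): ∫_{0}^{2π} (1097679/2) dθ = 1097679π.

Therefore ∬_D (29(x^2 + y^2)^2) dA = 1097679π.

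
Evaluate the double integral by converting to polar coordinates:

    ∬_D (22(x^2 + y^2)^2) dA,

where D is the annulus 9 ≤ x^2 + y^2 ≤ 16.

The region D is 3 ≤ r ≤ 4, 0 ≤ θ ≤ 2π in polar coordinates, where x = r cos(θ), y = r sin(θ), and dA = r dr dθ.

Under the substitution, the integrand becomes 22r^4, so

    ∬_D (22(x^2 + y^2)^2) dA = ∫_{0}^{2π} ∫_{3}^{4} (22r^4) · r dr dθ.

Inner integral (in r): ∫_{3}^{4} (22r^4) · r dr = 37037/3.

Outer integral (in θ): ∫_{0}^{2π} (37037/3) dθ = 74074π/3.

Therefore ∬_D (22(x^2 + y^2)^2) dA = 74074π/3.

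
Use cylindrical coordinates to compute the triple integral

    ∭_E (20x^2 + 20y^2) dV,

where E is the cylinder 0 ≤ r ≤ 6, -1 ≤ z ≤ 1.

In cylindrical coordinates, x = r cos(θ), y = r sin(θ), z = z, and dV = r dr dθ dz.

The integrand becomes 20r^2, so

    ∭_E (20x^2 + 20y^2) dV = ∫_{0}^{2π} ∫_{0}^{6} ∫_{-1}^{1} (20r^2) · r dz dr dθ.

Inner (z): 40r^3.
Middle (r from 0 to 6): 12960.
Outer (θ): 25920π.

Therefore the triple integral equals 25920π.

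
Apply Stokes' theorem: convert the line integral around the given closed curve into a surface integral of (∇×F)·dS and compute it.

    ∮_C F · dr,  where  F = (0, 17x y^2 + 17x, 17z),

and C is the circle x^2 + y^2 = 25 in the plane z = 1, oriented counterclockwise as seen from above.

Let S be the flat disk x^2 + y^2 ≤ 25 in the plane z = 1, with upward unit normal n̂ = ẑ. By Stokes' theorem,

    ∮_C F · dr = ∬_S (∇ × F) · n̂ dS = ∬_D (curl F)_z dA,

where D is the disk x^2 + y^2 ≤ 25.

Compute the curl of F = (0, 17x y^2 + 17x, 17z):
    (∇ × F)_x = ∂F_z/∂y - ∂F_y/∂z = 0,
    (∇ × F)_y = ∂F_x/∂z - ∂F_z/∂x = 0,
    (∇ × F)_z = ∂F_y/∂x - ∂F_x/∂y = 17y^2 + 17.

On z = 1, (curl F)_z = 17y^2 + 17.

Convert to polar (x = r cos θ, y = r sin θ, dA = r dr dθ); the integrand becomes 17r^2sin(θ)^2 + 17, so

    ∬_D (curl F)_z dA = ∫_0^{2π} ∫_0^{5} (17r^2sin(θ)^2 + 17) · r dr dθ.

Inner (r from 0 to 5): 10625sin(θ)^2/4 + 425/2.
Outer (θ from 0 to 2π): 12325π/4.

Therefore ∮_C F · dr = 12325π/4.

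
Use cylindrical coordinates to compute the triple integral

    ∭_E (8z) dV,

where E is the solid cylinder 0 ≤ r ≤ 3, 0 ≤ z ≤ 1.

In cylindrical coordinates, x = r cos(θ), y = r sin(θ), z = z, and dV = r dr dθ dz.

The integrand becomes 8z, so

    ∭_E (8z) dV = ∫_{0}^{2π} ∫_{0}^{3} ∫_{0}^{1} (8z) · r dz dr dθ.

Inner (z): 4r.
Middle (r from 0 to 3): 18.
Outer (θ): 36π.

Therefore the triple integral equals 36π.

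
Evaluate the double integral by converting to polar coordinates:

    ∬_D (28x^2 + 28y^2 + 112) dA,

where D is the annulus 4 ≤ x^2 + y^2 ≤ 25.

The region D is 2 ≤ r ≤ 5, 0 ≤ θ ≤ 2π in polar coordinates, where x = r cos(θ), y = r sin(θ), and dA = r dr dθ.

Under the substitution, the integrand becomes 28r^2 + 112, so

    ∬_D (28x^2 + 28y^2 + 112) dA = ∫_{0}^{2π} ∫_{2}^{5} (28r^2 + 112) · r dr dθ.

Inner integral (in r): ∫_{2}^{5} (28r^2 + 112) · r dr = 5439.

Outer integral (in θ): ∫_{0}^{2π} (5439) dθ = 10878π.

Therefore ∬_D (28x^2 + 28y^2 + 112) dA = 10878π.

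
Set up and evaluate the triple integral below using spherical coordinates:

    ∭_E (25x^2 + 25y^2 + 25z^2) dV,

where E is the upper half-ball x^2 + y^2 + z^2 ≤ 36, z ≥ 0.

In spherical coordinates, x = ρ sin(φ) cos(θ), y = ρ sin(φ) sin(θ), z = ρ cos(φ), and dV = ρ^2 sin(φ) dρ dφ dθ.

The integrand becomes 25ρ^2, so

    ∭_E (25x^2 + 25y^2 + 25z^2) dV = ∫_{0}^{2π} ∫_{0}^{π/2} ∫_{0}^{6} (25ρ^2) · ρ^2 sin(φ) dρ dφ dθ.

Inner (ρ): 38880sin(φ).
Middle (φ): 38880.
Outer (θ): 77760π.

Therefore the triple integral equals 77760π.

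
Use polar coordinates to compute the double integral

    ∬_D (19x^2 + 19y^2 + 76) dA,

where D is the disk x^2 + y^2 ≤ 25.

The region D is 0 ≤ r ≤ 5, 0 ≤ θ ≤ 2π in polar coordinates, where x = r cos(θ), y = r sin(θ), and dA = r dr dθ.

Under the substitution, the integrand becomes 19r^2 + 76, so

    ∬_D (19x^2 + 19y^2 + 76) dA = ∫_{0}^{2π} ∫_{0}^{5} (19r^2 + 76) · r dr dθ.

Inner integral (in r): ∫_{0}^{5} (19r^2 + 76) · r dr = 15675/4.

Outer integral (in θ): ∫_{0}^{2π} (15675/4) dθ = 15675π/2.

Therefore ∬_D (19x^2 + 19y^2 + 76) dA = 15675π/2.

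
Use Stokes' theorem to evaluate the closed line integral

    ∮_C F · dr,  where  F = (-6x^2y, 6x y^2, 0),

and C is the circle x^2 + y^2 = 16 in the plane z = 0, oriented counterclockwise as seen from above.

Let S be the flat disk x^2 + y^2 ≤ 16 in the plane z = 0, with upward unit normal n̂ = ẑ. By Stokes' theorem,

    ∮_C F · dr = ∬_S (∇ × F) · n̂ dS = ∬_D (curl F)_z dA,

where D is the disk x^2 + y^2 ≤ 16.

Compute the curl of F = (-6x^2y, 6x y^2, 0):
    (∇ × F)_x = ∂F_z/∂y - ∂F_y/∂z = 0,
    (∇ × F)_y = ∂F_x/∂z - ∂F_z/∂x = 0,
    (∇ × F)_z = ∂F_y/∂x - ∂F_x/∂y = 6x^2 + 6y^2.

On z = 0, (curl F)_z = 6x^2 + 6y^2.

Convert to polar (x = r cos θ, y = r sin θ, dA = r dr dθ); the integrand becomes 6r^2, so

    ∬_D (curl F)_z dA = ∫_0^{2π} ∫_0^{4} (6r^2) · r dr dθ.

Inner (r from 0 to 4): 384.
Outer (θ from 0 to 2π): 768π.

Therefore ∮_C F · dr = 768π.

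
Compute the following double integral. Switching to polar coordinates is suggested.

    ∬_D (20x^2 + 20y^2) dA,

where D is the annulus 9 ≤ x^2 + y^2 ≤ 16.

The region D is 3 ≤ r ≤ 4, 0 ≤ θ ≤ 2π in polar coordinates, where x = r cos(θ), y = r sin(θ), and dA = r dr dθ.

Under the substitution, the integrand becomes 20r^2, so

    ∬_D (20x^2 + 20y^2) dA = ∫_{0}^{2π} ∫_{3}^{4} (20r^2) · r dr dθ.

Inner integral (in r): ∫_{3}^{4} (20r^2) · r dr = 875.

Outer integral (in θ): ∫_{0}^{2π} (875) dθ = 1750π.

Therefore ∬_D (20x^2 + 20y^2) dA = 1750π.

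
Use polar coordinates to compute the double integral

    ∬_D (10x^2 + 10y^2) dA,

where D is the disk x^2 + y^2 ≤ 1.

The region D is 0 ≤ r ≤ 1, 0 ≤ θ ≤ 2π in polar coordinates, where x = r cos(θ), y = r sin(θ), and dA = r dr dθ.

Under the substitution, the integrand becomes 10r^2, so

    ∬_D (10x^2 + 10y^2) dA = ∫_{0}^{2π} ∫_{0}^{1} (10r^2) · r dr dθ.

Inner integral (in r): ∫_{0}^{1} (10r^2) · r dr = 5/2.

Outer integral (in θ): ∫_{0}^{2π} (5/2) dθ = 5π.

Therefore ∬_D (10x^2 + 10y^2) dA = 5π.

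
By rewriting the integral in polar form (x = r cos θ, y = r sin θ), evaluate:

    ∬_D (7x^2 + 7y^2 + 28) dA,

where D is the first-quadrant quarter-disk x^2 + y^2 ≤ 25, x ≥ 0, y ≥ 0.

The region D is 0 ≤ r ≤ 5, 0 ≤ θ ≤ π/2 in polar coordinates, where x = r cos(θ), y = r sin(θ), and dA = r dr dθ.

Under the substitution, the integrand becomes 7r^2 + 28, so

    ∬_D (7x^2 + 7y^2 + 28) dA = ∫_{0}^{π/2} ∫_{0}^{5} (7r^2 + 28) · r dr dθ.

Inner integral (in r): ∫_{0}^{5} (7r^2 + 28) · r dr = 5775/4.

Outer integral (in θ): ∫_{0}^{π/2} (5775/4) dθ = 5775π/8.

Therefore ∬_D (7x^2 + 7y^2 + 28) dA = 5775π/8.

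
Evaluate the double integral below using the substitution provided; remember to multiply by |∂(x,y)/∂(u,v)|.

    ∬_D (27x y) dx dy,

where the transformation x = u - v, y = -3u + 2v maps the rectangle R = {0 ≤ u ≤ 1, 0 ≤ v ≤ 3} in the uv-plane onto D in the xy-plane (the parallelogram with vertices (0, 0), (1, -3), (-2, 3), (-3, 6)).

Compute the Jacobian determinant of (x, y) with respect to (u, v):

    ∂(x,y)/∂(u,v) = | 1  -1 | = (1)(2) - (-1)(-3) = -1.
                   | -3  2 |

Its absolute value is |J| = 1 (the area scaling factor).

Substituting x = u - v, y = -3u + 2v into the integrand,

    27x y → -81u^2 + 135u v - 54v^2,

so the integral becomes

    ∬_R (-81u^2 + 135u v - 54v^2) · |J| du dv = ∫_0^1 ∫_0^3 (-81u^2 + 135u v - 54v^2) dv du.

Inner (v): -243u^2 + 1215u/2 - 486.
Outer (u): -1053/4.

Therefore ∬_D (27x y) dx dy = -1053/4.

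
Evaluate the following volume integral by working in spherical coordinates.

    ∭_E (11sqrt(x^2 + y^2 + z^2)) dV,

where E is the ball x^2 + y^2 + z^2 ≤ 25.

In spherical coordinates, x = ρ sin(φ) cos(θ), y = ρ sin(φ) sin(θ), z = ρ cos(φ), and dV = ρ^2 sin(φ) dρ dφ dθ.

The integrand becomes 11ρ, so

    ∭_E (11sqrt(x^2 + y^2 + z^2)) dV = ∫_{0}^{2π} ∫_{0}^{π} ∫_{0}^{5} (11ρ) · ρ^2 sin(φ) dρ dφ dθ.

Inner (ρ): 6875sin(φ)/4.
Middle (φ): 6875/2.
Outer (θ): 6875π.

Therefore the triple integral equals 6875π.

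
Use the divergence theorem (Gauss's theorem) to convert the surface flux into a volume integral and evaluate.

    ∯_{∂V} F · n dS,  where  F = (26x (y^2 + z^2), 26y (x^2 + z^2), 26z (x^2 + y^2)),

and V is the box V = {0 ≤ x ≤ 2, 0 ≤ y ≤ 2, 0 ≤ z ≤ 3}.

By the divergence theorem,

    ∯_{∂V} F · n dS = ∭_V (∇ · F) dV.

Compute the divergence:
    ∇ · F = ∂F_x/∂x + ∂F_y/∂y + ∂F_z/∂z = 26y^2 + 26z^2 + 26x^2 + 26z^2 + 26x^2 + 26y^2 = 52x^2 + 52y^2 + 52z^2.

V is a rectangular box, so dV = dx dy dz with 0 ≤ x ≤ 2, 0 ≤ y ≤ 2, 0 ≤ z ≤ 3.

Integrate (52x^2 + 52y^2 + 52z^2) over V as an iterated integral:

    ∭_V (∇·F) dV = ∫_0^{2} ∫_0^{2} ∫_0^{3} (52x^2 + 52y^2 + 52z^2) dz dy dx.

Inner (z from 0 to 3): 156x^2 + 156y^2 + 468.
Middle (y from 0 to 2): 312x^2 + 1352.
Outer (x from 0 to 2): 3536.

Therefore ∯_{∂V} F · n dS = 3536.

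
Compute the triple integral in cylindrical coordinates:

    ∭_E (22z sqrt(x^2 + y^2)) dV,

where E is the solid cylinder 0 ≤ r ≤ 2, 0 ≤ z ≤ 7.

In cylindrical coordinates, x = r cos(θ), y = r sin(θ), z = z, and dV = r dr dθ dz.

The integrand becomes 22r z, so

    ∭_E (22z sqrt(x^2 + y^2)) dV = ∫_{0}^{2π} ∫_{0}^{2} ∫_{0}^{7} (22r z) · r dz dr dθ.

Inner (z): 539r^2.
Middle (r from 0 to 2): 4312/3.
Outer (θ): 8624π/3.

Therefore the triple integral equals 8624π/3.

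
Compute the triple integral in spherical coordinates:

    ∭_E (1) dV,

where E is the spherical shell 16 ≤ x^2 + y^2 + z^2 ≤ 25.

In spherical coordinates, x = ρ sin(φ) cos(θ), y = ρ sin(φ) sin(θ), z = ρ cos(φ), and dV = ρ^2 sin(φ) dρ dφ dθ.

The integrand becomes 1, so

    ∭_E (1) dV = ∫_{0}^{2π} ∫_{0}^{π} ∫_{4}^{5} (1) · ρ^2 sin(φ) dρ dφ dθ.

Inner (ρ): 61sin(φ)/3.
Middle (φ): 122/3.
Outer (θ): 244π/3.

Therefore the triple integral equals 244π/3.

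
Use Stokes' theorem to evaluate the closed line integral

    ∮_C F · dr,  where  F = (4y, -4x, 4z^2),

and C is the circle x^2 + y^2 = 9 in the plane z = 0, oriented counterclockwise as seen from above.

Let S be the flat disk x^2 + y^2 ≤ 9 in the plane z = 0, with upward unit normal n̂ = ẑ. By Stokes' theorem,

    ∮_C F · dr = ∬_S (∇ × F) · n̂ dS = ∬_D (curl F)_z dA,

where D is the disk x^2 + y^2 ≤ 9.

Compute the curl of F = (4y, -4x, 4z^2):
    (∇ × F)_x = ∂F_z/∂y - ∂F_y/∂z = 0,
    (∇ × F)_y = ∂F_x/∂z - ∂F_z/∂x = 0,
    (∇ × F)_z = ∂F_y/∂x - ∂F_x/∂y = -8.

On z = 0, (curl F)_z = -8.

Convert to polar (x = r cos θ, y = r sin θ, dA = r dr dθ); the integrand becomes -8, so

    ∬_D (curl F)_z dA = ∫_0^{2π} ∫_0^{3} (-8) · r dr dθ.

Inner (r from 0 to 3): -36.
Outer (θ from 0 to 2π): -72π.

Therefore ∮_C F · dr = -72π.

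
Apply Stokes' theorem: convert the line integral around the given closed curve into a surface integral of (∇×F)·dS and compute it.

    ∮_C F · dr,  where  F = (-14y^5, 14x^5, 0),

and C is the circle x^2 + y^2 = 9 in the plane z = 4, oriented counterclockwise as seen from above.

Let S be the flat disk x^2 + y^2 ≤ 9 in the plane z = 4, with upward unit normal n̂ = ẑ. By Stokes' theorem,

    ∮_C F · dr = ∬_S (∇ × F) · n̂ dS = ∬_D (curl F)_z dA,

where D is the disk x^2 + y^2 ≤ 9.

Compute the curl of F = (-14y^5, 14x^5, 0):
    (∇ × F)_x = ∂F_z/∂y - ∂F_y/∂z = 0,
    (∇ × F)_y = ∂F_x/∂z - ∂F_z/∂x = 0,
    (∇ × F)_z = ∂F_y/∂x - ∂F_x/∂y = 70x^4 + 70y^4.

On z = 4, (curl F)_z = 70x^4 + 70y^4.

Convert to polar (x = r cos θ, y = r sin θ, dA = r dr dθ); the integrand becomes 70r^4(sin(θ)^4 + cos(θ)^4), so

    ∬_D (curl F)_z dA = ∫_0^{2π} ∫_0^{3} (70r^4(sin(θ)^4 + cos(θ)^4)) · r dr dθ.

Inner (r from 0 to 3): 8505sin(θ)^4 + 8505cos(θ)^4.
Outer (θ from 0 to 2π): 25515π/2.

Therefore ∮_C F · dr = 25515π/2.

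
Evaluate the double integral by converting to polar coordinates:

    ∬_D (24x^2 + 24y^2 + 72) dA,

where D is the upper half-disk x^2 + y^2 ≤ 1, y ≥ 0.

The region D is 0 ≤ r ≤ 1, 0 ≤ θ ≤ π in polar coordinates, where x = r cos(θ), y = r sin(θ), and dA = r dr dθ.

Under the substitution, the integrand becomes 24r^2 + 72, so

    ∬_D (24x^2 + 24y^2 + 72) dA = ∫_{0}^{π} ∫_{0}^{1} (24r^2 + 72) · r dr dθ.

Inner integral (in r): ∫_{0}^{1} (24r^2 + 72) · r dr = 42.

Outer integral (in θ): ∫_{0}^{π} (42) dθ = 42π.

Therefore ∬_D (24x^2 + 24y^2 + 72) dA = 42π.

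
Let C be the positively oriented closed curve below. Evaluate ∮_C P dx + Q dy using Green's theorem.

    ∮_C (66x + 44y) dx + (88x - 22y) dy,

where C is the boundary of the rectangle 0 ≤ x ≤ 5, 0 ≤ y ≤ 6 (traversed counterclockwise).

Green's theorem converts the closed line integral into a double integral over the enclosed region D:

    ∮_C P dx + Q dy = ∬_D (∂Q/∂x - ∂P/∂y) dA.

Here P = 66x + 44y, Q = 88x - 22y, so

    ∂Q/∂x = 88,    ∂P/∂y = 44,
    ∂Q/∂x - ∂P/∂y = 44.

D is the region 0 ≤ x ≤ 5, 0 ≤ y ≤ 6. Evaluating the double integral:

    ∬_D (44) dA = ∫_0^{5} ∫_0^{6} (44) dy dx.

Inner (y from 0 to 6): 264.
Outer (x from 0 to 5): 1320.

Therefore ∮_C P dx + Q dy = 1320.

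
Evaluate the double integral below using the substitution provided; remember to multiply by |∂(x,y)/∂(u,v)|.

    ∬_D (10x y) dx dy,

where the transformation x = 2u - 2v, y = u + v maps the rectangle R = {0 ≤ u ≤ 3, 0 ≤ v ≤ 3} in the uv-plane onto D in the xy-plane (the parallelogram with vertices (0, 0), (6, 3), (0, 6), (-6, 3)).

Compute the Jacobian determinant of (x, y) with respect to (u, v):

    ∂(x,y)/∂(u,v) = | 2  -2 | = (2)(1) - (-2)(1) = 4.
                   | 1  1 |

Its absolute value is |J| = 4 (the area scaling factor).

Substituting x = 2u - 2v, y = u + v into the integrand,

    10x y → 20u^2 - 20v^2,

so the integral becomes

    ∬_R (20u^2 - 20v^2) · |J| du dv = ∫_0^3 ∫_0^3 (80u^2 - 80v^2) dv du.

Inner (v): 240u^2 - 720.
Outer (u): 0.

Therefore ∬_D (10x y) dx dy = 0.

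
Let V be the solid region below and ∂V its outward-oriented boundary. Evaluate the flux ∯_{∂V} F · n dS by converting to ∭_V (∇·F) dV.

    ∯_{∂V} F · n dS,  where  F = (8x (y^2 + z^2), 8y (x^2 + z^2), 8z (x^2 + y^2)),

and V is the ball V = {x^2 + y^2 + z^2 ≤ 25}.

By the divergence theorem,

    ∯_{∂V} F · n dS = ∭_V (∇ · F) dV.

Compute the divergence:
    ∇ · F = ∂F_x/∂x + ∂F_y/∂y + ∂F_z/∂z = 8y^2 + 8z^2 + 8x^2 + 8z^2 + 8x^2 + 8y^2 = 16x^2 + 16y^2 + 16z^2.

In spherical coordinates, x = ρ sin(φ) cos(θ), y = ρ sin(φ) sin(θ), z = ρ cos(φ), dV = ρ^2 sin(φ) dρ dφ dθ, with 0 ≤ ρ ≤ 5, 0 ≤ φ ≤ π, 0 ≤ θ ≤ 2π.

The integrand, after substitution and multiplying by the volume element, becomes (16ρ^2) · ρ^2 sin(φ), so

    ∭_V (∇·F) dV = ∫_0^{2π} ∫_0^{π} ∫_0^{5} (16ρ^2) · ρ^2 sin(φ) dρ dφ dθ.

Inner (ρ from 0 to 5): 10000sin(φ).
Middle (φ from 0 to π): 20000.
Outer (θ from 0 to 2π): 40000π.

Therefore ∯_{∂V} F · n dS = 40000π.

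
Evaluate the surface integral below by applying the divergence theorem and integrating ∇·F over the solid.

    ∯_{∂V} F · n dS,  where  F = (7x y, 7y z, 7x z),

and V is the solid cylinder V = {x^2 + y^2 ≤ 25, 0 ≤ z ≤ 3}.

By the divergence theorem,

    ∯_{∂V} F · n dS = ∭_V (∇ · F) dV.

Compute the divergence:
    ∇ · F = ∂F_x/∂x + ∂F_y/∂y + ∂F_z/∂z = 7y + 7z + 7x = 7x + 7y + 7z.

In cylindrical coordinates, x = r cos(θ), y = r sin(θ), z = z, dV = r dr dθ dz, with 0 ≤ r ≤ 5, 0 ≤ θ ≤ 2π, 0 ≤ z ≤ 3.

The integrand, after substitution and multiplying by the volume element, becomes (7sqrt(2)r sin(θ + π/4) + 7z) · r, so

    ∭_V (∇·F) dV = ∫_0^{2π} ∫_0^{5} ∫_0^{3} (7sqrt(2)r sin(θ + π/4) + 7z) · r dz dr dθ.

Inner (z from 0 to 3): 21r (2sqrt(2)r sin(θ + π/4) + 3)/2.
Middle (r from 0 to 5): 875sqrt(2)sin(θ + π/4) + 1575/4.
Outer (θ from 0 to 2π): 1575π/2.

Therefore ∯_{∂V} F · n dS = 1575π/2.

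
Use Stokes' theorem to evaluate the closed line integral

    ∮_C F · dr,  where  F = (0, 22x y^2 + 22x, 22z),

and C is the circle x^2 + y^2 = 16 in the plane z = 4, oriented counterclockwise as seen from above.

Let S be the flat disk x^2 + y^2 ≤ 16 in the plane z = 4, with upward unit normal n̂ = ẑ. By Stokes' theorem,

    ∮_C F · dr = ∬_S (∇ × F) · n̂ dS = ∬_D (curl F)_z dA,

where D is the disk x^2 + y^2 ≤ 16.

Compute the curl of F = (0, 22x y^2 + 22x, 22z):
    (∇ × F)_x = ∂F_z/∂y - ∂F_y/∂z = 0,
    (∇ × F)_y = ∂F_x/∂z - ∂F_z/∂x = 0,
    (∇ × F)_z = ∂F_y/∂x - ∂F_x/∂y = 22y^2 + 22.

On z = 4, (curl F)_z = 22y^2 + 22.

Convert to polar (x = r cos θ, y = r sin θ, dA = r dr dθ); the integrand becomes 22r^2sin(θ)^2 + 22, so

    ∬_D (curl F)_z dA = ∫_0^{2π} ∫_0^{4} (22r^2sin(θ)^2 + 22) · r dr dθ.

Inner (r from 0 to 4): 1408sin(θ)^2 + 176.
Outer (θ from 0 to 2π): 1760π.

Therefore ∮_C F · dr = 1760π.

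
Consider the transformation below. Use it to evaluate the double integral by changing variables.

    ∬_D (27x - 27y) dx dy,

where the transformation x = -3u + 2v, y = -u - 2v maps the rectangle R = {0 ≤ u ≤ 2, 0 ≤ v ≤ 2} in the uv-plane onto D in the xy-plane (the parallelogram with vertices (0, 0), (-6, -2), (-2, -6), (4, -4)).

Compute the Jacobian determinant of (x, y) with respect to (u, v):

    ∂(x,y)/∂(u,v) = | -3  2 | = (-3)(-2) - (2)(-1) = 8.
                   | -1  -2 |

Its absolute value is |J| = 8 (the area scaling factor).

Substituting x = -3u + 2v, y = -u - 2v into the integrand,

    27x - 27y → -54u + 108v,

so the integral becomes

    ∬_R (-54u + 108v) · |J| du dv = ∫_0^2 ∫_0^2 (-432u + 864v) dv du.

Inner (v): 1728 - 864u.
Outer (u): 1728.

Therefore ∬_D (27x - 27y) dx dy = 1728.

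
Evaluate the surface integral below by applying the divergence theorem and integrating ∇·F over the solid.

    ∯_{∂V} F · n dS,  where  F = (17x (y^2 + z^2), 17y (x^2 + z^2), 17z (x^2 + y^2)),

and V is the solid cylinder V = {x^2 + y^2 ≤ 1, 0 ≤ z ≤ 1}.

By the divergence theorem,

    ∯_{∂V} F · n dS = ∭_V (∇ · F) dV.

Compute the divergence:
    ∇ · F = ∂F_x/∂x + ∂F_y/∂y + ∂F_z/∂z = 17y^2 + 17z^2 + 17x^2 + 17z^2 + 17x^2 + 17y^2 = 34x^2 + 34y^2 + 34z^2.

In cylindrical coordinates, x = r cos(θ), y = r sin(θ), z = z, dV = r dr dθ dz, with 0 ≤ r ≤ 1, 0 ≤ θ ≤ 2π, 0 ≤ z ≤ 1.

The integrand, after substitution and multiplying by the volume element, becomes (34r^2 + 34z^2) · r, so

    ∭_V (∇·F) dV = ∫_0^{2π} ∫_0^{1} ∫_0^{1} (34r^2 + 34z^2) · r dz dr dθ.

Inner (z from 0 to 1): 34r (r^2 + 1/3).
Middle (r from 0 to 1): 85/6.
Outer (θ from 0 to 2π): 85π/3.

Therefore ∯_{∂V} F · n dS = 85π/3.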